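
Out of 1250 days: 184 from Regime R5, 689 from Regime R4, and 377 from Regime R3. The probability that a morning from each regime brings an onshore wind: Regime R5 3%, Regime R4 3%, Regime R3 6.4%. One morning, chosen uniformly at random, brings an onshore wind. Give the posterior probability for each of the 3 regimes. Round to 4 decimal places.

Regime R5 0.1097, Regime R4 0.4108, Regime R3 0.4795

Unnormalized posteriors (prior × likelihood):
  Regime R5: 0.1472 × 0.03 = 0.004416
  Regime R4: 0.5512 × 0.03 = 0.016536
  Regime R3: 0.3016 × 0.064 = 0.0193024
Normalizing constant = 0.0402544.
P(Regime R5 | onshore) = 0.004416/0.0402544 ≈ 0.1097
P(Regime R4 | onshore) = 0.016536/0.0402544 ≈ 0.4108
P(Regime R3 | onshore) = 0.0193024/0.0402544 ≈ 0.4795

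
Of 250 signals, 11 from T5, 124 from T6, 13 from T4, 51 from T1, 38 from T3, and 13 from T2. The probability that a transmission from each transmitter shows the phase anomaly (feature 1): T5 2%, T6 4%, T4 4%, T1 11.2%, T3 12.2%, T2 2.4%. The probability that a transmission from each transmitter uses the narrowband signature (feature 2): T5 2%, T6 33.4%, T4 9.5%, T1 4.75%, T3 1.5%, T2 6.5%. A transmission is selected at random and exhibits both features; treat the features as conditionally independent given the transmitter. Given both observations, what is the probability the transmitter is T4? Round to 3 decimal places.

Unnormalized posteriors (prior × likelihood):
  T5: 0.044 × 0.02 × 0.02 = 0.0000176
  T6: 0.496 × 0.04 × 0.334 = 0.00662656
  T4: 0.052 × 0.04 × 0.095 = 0.0001976
  T1: 0.204 × 0.112 × 0.0475 = 0.00108528
  T3: 0.152 × 0.122 × 0.015 = 0.00027816
  T2: 0.052 × 0.024 × 0.065 = 0.00008112
Sum = 0.00828632.
P(T4 | evidence) = 0.0001976 / 0.00828632 ≈ 0.024.

0.024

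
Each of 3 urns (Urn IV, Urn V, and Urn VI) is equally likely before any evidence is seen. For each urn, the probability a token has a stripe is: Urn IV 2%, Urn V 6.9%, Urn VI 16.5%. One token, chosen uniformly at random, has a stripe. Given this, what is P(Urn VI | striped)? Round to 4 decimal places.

0.6496

With a uniform prior (1/3 each), posterior ∝ likelihood:
  Urn IV: 0.02
  Urn V: 0.069
  Urn VI: 0.165
Total = 0.254.
P(Urn VI | evidence) = 0.165 / 0.254 ≈ 0.6496.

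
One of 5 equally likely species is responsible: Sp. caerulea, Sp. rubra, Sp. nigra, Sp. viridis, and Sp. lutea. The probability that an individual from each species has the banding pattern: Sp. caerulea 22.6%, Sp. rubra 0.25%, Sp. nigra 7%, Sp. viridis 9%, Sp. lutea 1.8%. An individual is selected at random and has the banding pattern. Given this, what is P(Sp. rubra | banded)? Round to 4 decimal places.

With a uniform prior (1/5 each), posterior ∝ likelihood:
  Sp. caerulea: 0.226
  Sp. rubra: 0.0025
  Sp. nigra: 0.07
  Sp. viridis: 0.09
  Sp. lutea: 0.018
Total = 0.4065.
P(Sp. rubra | evidence) = 0.0025 / 0.4065 ≈ 0.0062.

0.0062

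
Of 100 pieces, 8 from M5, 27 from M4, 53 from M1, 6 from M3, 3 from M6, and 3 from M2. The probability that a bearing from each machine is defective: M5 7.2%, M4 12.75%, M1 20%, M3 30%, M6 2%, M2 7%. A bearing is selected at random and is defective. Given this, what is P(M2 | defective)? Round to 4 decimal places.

By Bayes' rule, posterior ∝ prior × likelihood:
  M5: 0.08 × 0.072 = 0.00576
  M4: 0.27 × 0.1275 = 0.034425
  M1: 0.53 × 0.2 = 0.106
  M3: 0.06 × 0.3 = 0.018
  M6: 0.03 × 0.02 = 0.0006
  M2: 0.03 × 0.07 = 0.0021
Total = 0.166885.
P(M2 | evidence) = 0.0021 / 0.166885 ≈ 0.0126.

0.0126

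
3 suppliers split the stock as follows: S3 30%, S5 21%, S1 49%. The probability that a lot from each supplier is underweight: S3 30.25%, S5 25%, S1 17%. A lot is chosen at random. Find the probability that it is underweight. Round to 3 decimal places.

0.227

Prior × likelihood for each hypothesis:
  S3: 0.3 × 0.3025 = 0.09075
  S5: 0.21 × 0.25 = 0.0525
  S1: 0.49 × 0.17 = 0.0833
P(underweight) = 0.09075 + 0.0525 + 0.0833 = 0.22655 → 0.227.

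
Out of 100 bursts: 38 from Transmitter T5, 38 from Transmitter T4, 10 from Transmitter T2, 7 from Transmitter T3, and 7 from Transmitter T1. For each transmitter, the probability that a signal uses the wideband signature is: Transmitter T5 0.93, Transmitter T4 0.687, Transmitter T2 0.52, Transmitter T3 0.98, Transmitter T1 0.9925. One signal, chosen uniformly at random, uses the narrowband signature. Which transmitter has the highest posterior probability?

Transmitter T4

Taking complements, P(narrowband | each) = Transmitter T5 0.07, Transmitter T4 0.313, Transmitter T2 0.48, Transmitter T3 0.02, Transmitter T1 0.0075.
Prior × likelihood for each hypothesis:
  Transmitter T5: 0.38 × 0.07 = 0.0266
  Transmitter T4: 0.38 × 0.313 = 0.11894
  Transmitter T2: 0.1 × 0.48 = 0.048
  Transmitter T3: 0.07 × 0.02 = 0.0014
  Transmitter T1: 0.07 × 0.0075 = 0.000525
Sum = 0.195465.
Largest term belongs to Transmitter T4, so Transmitter T4 is most probable.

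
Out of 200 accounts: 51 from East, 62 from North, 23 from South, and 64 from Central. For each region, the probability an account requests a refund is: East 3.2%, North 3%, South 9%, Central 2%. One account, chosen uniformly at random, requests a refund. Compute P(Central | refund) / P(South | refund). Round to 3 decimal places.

By Bayes' rule, posterior ∝ prior × likelihood:
  East: 0.255 × 0.032 = 0.00816
  North: 0.31 × 0.03 = 0.0093
  South: 0.115 × 0.09 = 0.01035
  Central: 0.32 × 0.02 = 0.0064
Sum = 0.03421.
The ratio is 0.0064 / 0.01035 (the normalizer cancels) = 0.618.

0.618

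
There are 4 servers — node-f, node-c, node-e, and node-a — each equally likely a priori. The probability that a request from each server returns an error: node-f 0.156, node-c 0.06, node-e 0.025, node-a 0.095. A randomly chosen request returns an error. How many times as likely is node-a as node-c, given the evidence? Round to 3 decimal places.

Since the prior is uniform, the posterior is proportional to the likelihood:
  node-f: 0.156
  node-c: 0.06
  node-e: 0.025
  node-a: 0.095
Sum = 0.336.
The ratio is 0.095 / 0.06 (the normalizer cancels) = 1.583.

1.583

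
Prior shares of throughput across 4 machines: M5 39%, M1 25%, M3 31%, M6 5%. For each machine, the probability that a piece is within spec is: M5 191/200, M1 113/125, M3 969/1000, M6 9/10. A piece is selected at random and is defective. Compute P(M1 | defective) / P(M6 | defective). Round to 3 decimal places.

Taking complements, P(defective | each) = M5 0.045, M1 0.096, M3 0.031, M6 0.1.
Compute prior × likelihood for every hypothesis:
  M5: 0.39 × 0.045 = 0.01755
  M1: 0.25 × 0.096 = 0.024
  M3: 0.31 × 0.031 = 0.00961
  M6: 0.05 × 0.1 = 0.005
Normalizing constant = 0.05616.
The ratio is 0.024 / 0.005 (the normalizer cancels) = 4.800.

4.800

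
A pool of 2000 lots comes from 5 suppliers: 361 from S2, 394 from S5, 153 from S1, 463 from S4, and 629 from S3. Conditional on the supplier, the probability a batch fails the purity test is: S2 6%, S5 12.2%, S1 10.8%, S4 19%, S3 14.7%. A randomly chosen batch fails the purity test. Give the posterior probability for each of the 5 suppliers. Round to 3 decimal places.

S2 0.081, S5 0.180, S1 0.062, S4 0.330, S3 0.347

By Bayes' rule, posterior ∝ prior × likelihood:
  S2: 0.1805 × 0.06 = 0.01083
  S5: 0.197 × 0.122 = 0.024034
  S1: 0.0765 × 0.108 = 0.008262
  S4: 0.2315 × 0.19 = 0.043985
  S3: 0.3145 × 0.147 = 0.0462315
Total = 0.1333425.
P(S2 | off-spec) = 0.01083/0.1333425 ≈ 0.081
P(S5 | off-spec) = 0.024034/0.1333425 ≈ 0.180
P(S1 | off-spec) = 0.008262/0.1333425 ≈ 0.062
P(S4 | off-spec) = 0.043985/0.1333425 ≈ 0.330
P(S3 | off-spec) = 0.0462315/0.1333425 ≈ 0.347
(Check: 0.081+0.180+0.062+0.330+0.347 = 1.000.)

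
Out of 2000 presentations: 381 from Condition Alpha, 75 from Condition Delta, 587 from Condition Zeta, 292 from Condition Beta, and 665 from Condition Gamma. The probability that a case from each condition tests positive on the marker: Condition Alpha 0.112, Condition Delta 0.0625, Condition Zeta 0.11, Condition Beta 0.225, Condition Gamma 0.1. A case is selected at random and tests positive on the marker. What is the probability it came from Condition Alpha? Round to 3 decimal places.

0.175

Compute prior × likelihood for every hypothesis:
  Condition Alpha: 0.1905 × 0.112 = 0.021336
  Condition Delta: 0.0375 × 0.0625 = 0.00234375
  Condition Zeta: 0.2935 × 0.11 = 0.032285
  Condition Beta: 0.146 × 0.225 = 0.03285
  Condition Gamma: 0.3325 × 0.1 = 0.03325
Normalizing constant = 0.12206475.
P(Condition Alpha | evidence) = 0.021336 / 0.12206475 ≈ 0.175.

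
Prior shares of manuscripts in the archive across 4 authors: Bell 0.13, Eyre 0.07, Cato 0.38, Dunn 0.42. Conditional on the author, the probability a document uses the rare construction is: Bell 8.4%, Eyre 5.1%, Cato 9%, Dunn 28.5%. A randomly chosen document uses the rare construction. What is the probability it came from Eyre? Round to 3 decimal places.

By Bayes' rule, posterior ∝ prior × likelihood:
  Bell: 0.13 × 0.084 = 0.01092
  Eyre: 0.07 × 0.051 = 0.00357
  Cato: 0.38 × 0.09 = 0.0342
  Dunn: 0.42 × 0.285 = 0.1197
Normalizing constant = 0.16839.
P(Eyre | evidence) = 0.00357 / 0.16839 ≈ 0.021.

0.021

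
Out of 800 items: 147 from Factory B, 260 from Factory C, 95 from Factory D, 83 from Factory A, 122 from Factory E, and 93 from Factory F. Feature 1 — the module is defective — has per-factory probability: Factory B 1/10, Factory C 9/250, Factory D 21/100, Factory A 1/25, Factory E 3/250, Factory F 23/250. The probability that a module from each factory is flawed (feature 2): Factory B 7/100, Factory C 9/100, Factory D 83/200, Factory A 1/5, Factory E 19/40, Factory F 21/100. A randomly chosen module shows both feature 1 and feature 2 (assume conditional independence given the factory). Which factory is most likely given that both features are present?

Unnormalized posteriors (prior × likelihood):
  Factory B: 0.18375 × 0.1 × 0.07 = 0.00128625
  Factory C: 0.325 × 0.036 × 0.09 = 0.001053
  Factory D: 0.11875 × 0.21 × 0.415 = 0.0103490625
  Factory A: 0.10375 × 0.04 × 0.2 = 0.00083
  Factory E: 0.1525 × 0.012 × 0.475 = 0.00086925
  Factory F: 0.11625 × 0.092 × 0.21 = 0.00224595
Normalizing constant = 0.0166335125.
Largest term belongs to Factory D, so Factory D is most probable.

Factory D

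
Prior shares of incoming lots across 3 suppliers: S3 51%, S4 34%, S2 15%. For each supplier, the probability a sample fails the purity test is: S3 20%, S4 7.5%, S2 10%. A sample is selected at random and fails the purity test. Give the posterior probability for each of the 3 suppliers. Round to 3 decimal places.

Prior × likelihood for each hypothesis:
  S3: 0.51 × 0.2 = 0.102
  S4: 0.34 × 0.075 = 0.0255
  S2: 0.15 × 0.1 = 0.015
Normalizing constant = 0.1425.
P(S3 | off-spec) = 0.102/0.1425 ≈ 0.716
P(S4 | off-spec) = 0.0255/0.1425 ≈ 0.179
P(S2 | off-spec) = 0.015/0.1425 ≈ 0.105

S3 0.716, S4 0.179, S2 0.105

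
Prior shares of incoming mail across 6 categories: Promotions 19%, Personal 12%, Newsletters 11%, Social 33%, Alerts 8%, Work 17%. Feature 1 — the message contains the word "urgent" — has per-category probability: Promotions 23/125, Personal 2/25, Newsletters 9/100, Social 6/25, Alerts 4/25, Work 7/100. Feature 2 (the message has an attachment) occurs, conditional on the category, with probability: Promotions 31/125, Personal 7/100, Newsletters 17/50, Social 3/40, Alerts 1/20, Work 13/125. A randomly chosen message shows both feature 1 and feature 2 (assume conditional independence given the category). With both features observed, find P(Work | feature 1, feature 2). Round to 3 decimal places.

0.060

By Bayes' rule, posterior ∝ prior × likelihood:
  Promotions: 0.19 × 0.184 × 0.248 = 0.00867008
  Personal: 0.12 × 0.08 × 0.07 = 0.000672
  Newsletters: 0.11 × 0.09 × 0.34 = 0.003366
  Social: 0.33 × 0.24 × 0.075 = 0.00594
  Alerts: 0.08 × 0.16 × 0.05 = 0.00064
  Work: 0.17 × 0.07 × 0.104 = 0.0012376
Normalizing constant = 0.02052568.
P(Work | evidence) = 0.0012376 / 0.02052568 ≈ 0.060.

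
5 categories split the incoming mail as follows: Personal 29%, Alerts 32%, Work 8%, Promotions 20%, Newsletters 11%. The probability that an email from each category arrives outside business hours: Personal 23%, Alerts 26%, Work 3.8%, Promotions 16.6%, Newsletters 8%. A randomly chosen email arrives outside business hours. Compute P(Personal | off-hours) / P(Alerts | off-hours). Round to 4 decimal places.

0.8017

Compute prior × likelihood for every hypothesis:
  Personal: 0.29 × 0.23 = 0.0667
  Alerts: 0.32 × 0.26 = 0.0832
  Work: 0.08 × 0.038 = 0.00304
  Promotions: 0.2 × 0.166 = 0.0332
  Newsletters: 0.11 × 0.08 = 0.0088
Sum = 0.19494.
The ratio is 0.0667 / 0.0832 (the normalizer cancels) = 0.8017.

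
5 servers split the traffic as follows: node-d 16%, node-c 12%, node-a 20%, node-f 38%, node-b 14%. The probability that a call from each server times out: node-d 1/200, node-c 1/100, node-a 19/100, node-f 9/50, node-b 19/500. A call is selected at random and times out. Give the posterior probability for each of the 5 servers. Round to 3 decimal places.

node-d 0.007, node-c 0.011, node-a 0.334, node-f 0.601, node-b 0.047

Compute prior × likelihood for every hypothesis:
  node-d: 0.16 × 0.005 = 0.0008
  node-c: 0.12 × 0.01 = 0.0012
  node-a: 0.2 × 0.19 = 0.038
  node-f: 0.38 × 0.18 = 0.0684
  node-b: 0.14 × 0.038 = 0.00532
Total = 0.11372.
P(node-d | timeout) = 0.0008/0.11372 ≈ 0.007
P(node-c | timeout) = 0.0012/0.11372 ≈ 0.011
P(node-a | timeout) = 0.038/0.11372 ≈ 0.334
P(node-f | timeout) = 0.0684/0.11372 ≈ 0.601
P(node-b | timeout) = 0.00532/0.11372 ≈ 0.047
(Check: 0.007+0.011+0.334+0.601+0.047 = 1.000.)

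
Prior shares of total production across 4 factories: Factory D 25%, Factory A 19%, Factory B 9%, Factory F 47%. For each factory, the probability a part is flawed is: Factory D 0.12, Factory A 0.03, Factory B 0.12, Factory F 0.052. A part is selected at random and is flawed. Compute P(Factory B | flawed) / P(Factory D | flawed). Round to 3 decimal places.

Prior × likelihood for each hypothesis:
  Factory D: 0.25 × 0.12 = 0.03
  Factory A: 0.19 × 0.03 = 0.0057
  Factory B: 0.09 × 0.12 = 0.0108
  Factory F: 0.47 × 0.052 = 0.02444
Total = 0.07094.
The ratio is 0.0108 / 0.03 (the normalizer cancels) = 0.360.

0.360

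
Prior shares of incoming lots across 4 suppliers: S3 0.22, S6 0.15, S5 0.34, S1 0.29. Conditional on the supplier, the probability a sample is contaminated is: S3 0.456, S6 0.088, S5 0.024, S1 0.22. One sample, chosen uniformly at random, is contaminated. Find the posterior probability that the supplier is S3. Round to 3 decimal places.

Compute prior × likelihood for every hypothesis:
  S3: 0.22 × 0.456 = 0.10032
  S6: 0.15 × 0.088 = 0.0132
  S5: 0.34 × 0.024 = 0.00816
  S1: 0.29 × 0.22 = 0.0638
Normalizing constant = 0.18548.
P(S3 | evidence) = 0.10032 / 0.18548 ≈ 0.541.

0.541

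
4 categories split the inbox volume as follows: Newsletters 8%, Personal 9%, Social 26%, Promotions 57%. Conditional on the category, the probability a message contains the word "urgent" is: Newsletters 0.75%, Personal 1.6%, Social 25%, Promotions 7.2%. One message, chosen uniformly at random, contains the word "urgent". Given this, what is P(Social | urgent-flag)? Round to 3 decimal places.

0.601

Compute prior × likelihood for every hypothesis:
  Newsletters: 0.08 × 0.0075 = 0.0006
  Personal: 0.09 × 0.016 = 0.00144
  Social: 0.26 × 0.25 = 0.065
  Promotions: 0.57 × 0.072 = 0.04104
Total = 0.10808.
P(Social | evidence) = 0.065 / 0.10808 ≈ 0.601.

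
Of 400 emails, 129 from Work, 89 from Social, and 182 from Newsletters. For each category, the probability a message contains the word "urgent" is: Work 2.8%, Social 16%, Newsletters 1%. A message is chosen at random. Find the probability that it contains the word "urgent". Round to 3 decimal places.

Prior × likelihood for each hypothesis:
  Work: 0.3225 × 0.028 = 0.00903
  Social: 0.2225 × 0.16 = 0.0356
  Newsletters: 0.455 × 0.01 = 0.00455
P(urgent-flag) = 0.00903 + 0.0356 + 0.00455 = 0.04918 → 0.049.

0.049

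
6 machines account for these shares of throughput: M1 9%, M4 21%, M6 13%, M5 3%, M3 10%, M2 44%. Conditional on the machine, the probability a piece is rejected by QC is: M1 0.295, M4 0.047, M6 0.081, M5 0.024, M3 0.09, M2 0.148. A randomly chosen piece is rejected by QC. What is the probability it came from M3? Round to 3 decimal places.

By Bayes' rule, posterior ∝ prior × likelihood:
  M1: 0.09 × 0.295 = 0.02655
  M4: 0.21 × 0.047 = 0.00987
  M6: 0.13 × 0.081 = 0.01053
  M5: 0.03 × 0.024 = 0.00072
  M3: 0.1 × 0.09 = 0.009
  M2: 0.44 × 0.148 = 0.06512
Sum = 0.12179.
P(M3 | evidence) = 0.009 / 0.12179 ≈ 0.074.

0.074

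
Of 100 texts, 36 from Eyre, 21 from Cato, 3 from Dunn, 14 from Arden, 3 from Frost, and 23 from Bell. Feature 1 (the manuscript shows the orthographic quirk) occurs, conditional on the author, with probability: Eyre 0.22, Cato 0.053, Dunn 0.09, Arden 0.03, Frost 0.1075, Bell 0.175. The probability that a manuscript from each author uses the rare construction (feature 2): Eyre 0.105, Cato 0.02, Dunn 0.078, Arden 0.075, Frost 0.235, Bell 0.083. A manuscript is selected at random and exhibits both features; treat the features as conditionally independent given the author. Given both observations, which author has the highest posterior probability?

Eyre

Unnormalized posteriors (prior × likelihood):
  Eyre: 0.36 × 0.22 × 0.105 = 0.008316
  Cato: 0.21 × 0.053 × 0.02 = 0.0002226
  Dunn: 0.03 × 0.09 × 0.078 = 0.0002106
  Arden: 0.14 × 0.03 × 0.075 = 0.000315
  Frost: 0.03 × 0.1075 × 0.235 = 0.000757875
  Bell: 0.23 × 0.175 × 0.083 = 0.00334075
Sum = 0.013162825.
Largest term belongs to Eyre, so Eyre is most probable.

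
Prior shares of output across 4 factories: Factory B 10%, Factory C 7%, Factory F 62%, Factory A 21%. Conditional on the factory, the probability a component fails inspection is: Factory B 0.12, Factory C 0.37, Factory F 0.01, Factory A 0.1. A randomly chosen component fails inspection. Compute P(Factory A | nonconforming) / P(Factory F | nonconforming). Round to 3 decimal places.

Prior × likelihood for each hypothesis:
  Factory B: 0.1 × 0.12 = 0.012
  Factory C: 0.07 × 0.37 = 0.0259
  Factory F: 0.62 × 0.01 = 0.0062
  Factory A: 0.21 × 0.1 = 0.021
Sum = 0.0651.
The ratio is 0.021 / 0.0062 (the normalizer cancels) = 3.387.

3.387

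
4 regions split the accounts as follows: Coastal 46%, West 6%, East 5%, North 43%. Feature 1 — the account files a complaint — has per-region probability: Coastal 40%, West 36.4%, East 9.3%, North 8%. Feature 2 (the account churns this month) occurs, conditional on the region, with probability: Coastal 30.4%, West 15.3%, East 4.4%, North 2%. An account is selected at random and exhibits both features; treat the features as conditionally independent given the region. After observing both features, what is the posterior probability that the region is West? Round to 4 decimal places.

Compute prior × likelihood for every hypothesis:
  Coastal: 0.46 × 0.4 × 0.304 = 0.055936
  West: 0.06 × 0.364 × 0.153 = 0.00334152
  East: 0.05 × 0.093 × 0.044 = 0.0002046
  North: 0.43 × 0.08 × 0.02 = 0.000688
Total = 0.06017012.
P(West | evidence) = 0.00334152 / 0.06017012 ≈ 0.0555.

0.0555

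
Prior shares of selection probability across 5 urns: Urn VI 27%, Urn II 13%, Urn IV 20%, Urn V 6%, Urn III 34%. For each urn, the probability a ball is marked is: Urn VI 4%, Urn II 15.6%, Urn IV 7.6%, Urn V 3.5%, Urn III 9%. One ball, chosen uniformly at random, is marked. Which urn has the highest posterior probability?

Urn III

Compute prior × likelihood for every hypothesis:
  Urn VI: 0.27 × 0.04 = 0.0108
  Urn II: 0.13 × 0.156 = 0.02028
  Urn IV: 0.2 × 0.076 = 0.0152
  Urn V: 0.06 × 0.035 = 0.0021
  Urn III: 0.34 × 0.09 = 0.0306
Normalizing constant = 0.07898.
Largest term belongs to Urn III, so Urn III is most probable.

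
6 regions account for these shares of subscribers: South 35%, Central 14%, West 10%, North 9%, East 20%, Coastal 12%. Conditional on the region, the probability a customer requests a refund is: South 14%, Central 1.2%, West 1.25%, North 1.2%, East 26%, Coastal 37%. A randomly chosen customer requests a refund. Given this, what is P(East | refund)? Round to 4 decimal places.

Unnormalized posteriors (prior × likelihood):
  South: 0.35 × 0.14 = 0.049
  Central: 0.14 × 0.012 = 0.00168
  West: 0.1 × 0.0125 = 0.00125
  North: 0.09 × 0.012 = 0.00108
  East: 0.2 × 0.26 = 0.052
  Coastal: 0.12 × 0.37 = 0.0444
Sum = 0.14941.
P(East | evidence) = 0.052 / 0.14941 ≈ 0.3480.

0.3480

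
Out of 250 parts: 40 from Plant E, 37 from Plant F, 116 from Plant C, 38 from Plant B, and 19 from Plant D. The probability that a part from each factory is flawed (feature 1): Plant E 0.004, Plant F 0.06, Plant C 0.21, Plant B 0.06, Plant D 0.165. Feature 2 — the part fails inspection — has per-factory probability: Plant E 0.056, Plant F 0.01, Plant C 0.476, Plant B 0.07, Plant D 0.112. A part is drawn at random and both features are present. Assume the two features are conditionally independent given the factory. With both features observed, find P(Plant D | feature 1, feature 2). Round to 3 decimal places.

Compute prior × likelihood for every hypothesis:
  Plant E: 0.16 × 0.004 × 0.056 = 0.00003584
  Plant F: 0.148 × 0.06 × 0.01 = 0.0000888
  Plant C: 0.464 × 0.21 × 0.476 = 0.04638144
  Plant B: 0.152 × 0.06 × 0.07 = 0.0006384
  Plant D: 0.076 × 0.165 × 0.112 = 0.00140448
Sum = 0.04854896.
P(Plant D | evidence) = 0.00140448 / 0.04854896 ≈ 0.029.

0.029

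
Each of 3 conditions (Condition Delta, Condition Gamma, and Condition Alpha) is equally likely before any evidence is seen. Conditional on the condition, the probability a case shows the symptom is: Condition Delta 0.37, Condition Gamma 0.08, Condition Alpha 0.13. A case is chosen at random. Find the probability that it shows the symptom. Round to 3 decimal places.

Since the prior is uniform, the posterior is proportional to the likelihood:
  Condition Delta: 0.37
  Condition Gamma: 0.08
  Condition Alpha: 0.13
P(symptomatic) = (1/3) × (0.37 + 0.08 + 0.13) = 0.58/3 ≈ 0.193.

0.193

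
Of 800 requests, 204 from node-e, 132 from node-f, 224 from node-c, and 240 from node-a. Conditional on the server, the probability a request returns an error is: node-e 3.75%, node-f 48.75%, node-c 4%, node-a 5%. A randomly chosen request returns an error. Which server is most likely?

Compute prior × likelihood for every hypothesis:
  node-e: 0.255 × 0.0375 = 0.0095625
  node-f: 0.165 × 0.4875 = 0.0804375
  node-c: 0.28 × 0.04 = 0.0112
  node-a: 0.3 × 0.05 = 0.015
Normalizing constant = 0.1162.
Largest term belongs to node-f, so node-f is most probable.

node-f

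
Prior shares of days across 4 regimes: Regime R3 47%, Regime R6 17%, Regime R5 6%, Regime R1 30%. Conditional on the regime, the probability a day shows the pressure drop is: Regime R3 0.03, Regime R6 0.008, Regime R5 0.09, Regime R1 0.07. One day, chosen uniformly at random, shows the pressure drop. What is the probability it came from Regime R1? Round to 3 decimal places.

Unnormalized posteriors (prior × likelihood):
  Regime R3: 0.47 × 0.03 = 0.0141
  Regime R6: 0.17 × 0.008 = 0.00136
  Regime R5: 0.06 × 0.09 = 0.0054
  Regime R1: 0.3 × 0.07 = 0.021
Sum = 0.04186.
P(Regime R1 | evidence) = 0.021 / 0.04186 ≈ 0.502.

0.502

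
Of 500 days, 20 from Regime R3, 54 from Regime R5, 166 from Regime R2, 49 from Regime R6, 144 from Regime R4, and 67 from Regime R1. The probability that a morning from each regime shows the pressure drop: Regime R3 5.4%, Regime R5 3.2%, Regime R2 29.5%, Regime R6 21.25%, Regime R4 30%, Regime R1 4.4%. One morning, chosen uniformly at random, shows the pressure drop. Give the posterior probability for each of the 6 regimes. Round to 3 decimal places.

Prior × likelihood for each hypothesis:
  Regime R3: 0.04 × 0.054 = 0.00216
  Regime R5: 0.108 × 0.032 = 0.003456
  Regime R2: 0.332 × 0.295 = 0.09794
  Regime R6: 0.098 × 0.2125 = 0.020825
  Regime R4: 0.288 × 0.3 = 0.0864
  Regime R1: 0.134 × 0.044 = 0.005896
Sum = 0.216677.
P(Regime R3 | drop) = 0.00216/0.216677 ≈ 0.010
P(Regime R5 | drop) = 0.003456/0.216677 ≈ 0.016
P(Regime R2 | drop) = 0.09794/0.216677 ≈ 0.452
P(Regime R6 | drop) = 0.020825/0.216677 ≈ 0.096
P(Regime R4 | drop) = 0.0864/0.216677 ≈ 0.399
P(Regime R1 | drop) = 0.005896/0.216677 ≈ 0.027
(Check: 0.010+0.016+0.452+0.096+0.399+0.027 = 1.000.)

Regime R3 0.010, Regime R5 0.016, Regime R2 0.452, Regime R6 0.096, Regime R4 0.399, Regime R1 0.027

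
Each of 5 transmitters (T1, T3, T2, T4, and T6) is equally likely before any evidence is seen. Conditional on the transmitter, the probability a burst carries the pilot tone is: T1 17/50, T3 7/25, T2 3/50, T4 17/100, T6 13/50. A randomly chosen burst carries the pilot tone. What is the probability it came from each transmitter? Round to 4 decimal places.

T1 0.3063, T3 0.2523, T2 0.0541, T4 0.1532, T6 0.2342

Since the prior is uniform, the posterior is proportional to the likelihood:
  T1: 0.34
  T3: 0.28
  T2: 0.06
  T4: 0.17
  T6: 0.26
Normalizing constant = 1.11.
P(T1 | pilot) = 0.34/1.11 ≈ 0.3063
P(T3 | pilot) = 0.28/1.11 ≈ 0.2523
P(T2 | pilot) = 0.06/1.11 ≈ 0.0541
P(T4 | pilot) = 0.17/1.11 ≈ 0.1532
P(T6 | pilot) = 0.26/1.11 ≈ 0.2342
(Check: 0.3063+0.2523+0.0541+0.1532+0.2342 = 1.0001.)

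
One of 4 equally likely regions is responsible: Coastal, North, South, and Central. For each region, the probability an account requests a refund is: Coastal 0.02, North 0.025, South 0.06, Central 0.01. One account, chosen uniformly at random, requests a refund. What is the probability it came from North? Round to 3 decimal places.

0.217

Since the prior is uniform, the posterior is proportional to the likelihood:
  Coastal: 0.02
  North: 0.025
  South: 0.06
  Central: 0.01
Sum = 0.115.
P(North | evidence) = 0.025 / 0.115 ≈ 0.217.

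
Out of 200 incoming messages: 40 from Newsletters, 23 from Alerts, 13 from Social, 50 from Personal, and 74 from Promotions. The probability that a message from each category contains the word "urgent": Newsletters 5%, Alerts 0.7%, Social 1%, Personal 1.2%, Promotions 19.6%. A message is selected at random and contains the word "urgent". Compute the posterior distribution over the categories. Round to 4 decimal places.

Unnormalized posteriors (prior × likelihood):
  Newsletters: 0.2 × 0.05 = 0.01
  Alerts: 0.115 × 0.007 = 0.000805
  Social: 0.065 × 0.01 = 0.00065
  Personal: 0.25 × 0.012 = 0.003
  Promotions: 0.37 × 0.196 = 0.07252
Normalizing constant = 0.086975.
P(Newsletters | urgent-flag) = 0.01/0.086975 ≈ 0.1150
P(Alerts | urgent-flag) = 0.000805/0.086975 ≈ 0.0093
P(Social | urgent-flag) = 0.00065/0.086975 ≈ 0.0075
P(Personal | urgent-flag) = 0.003/0.086975 ≈ 0.0345
P(Promotions | urgent-flag) = 0.07252/0.086975 ≈ 0.8338
(Check: 0.1150+0.0093+0.0075+0.0345+0.8338 = 1.0001.)

Newsletters 0.1150, Alerts 0.0093, Social 0.0075, Personal 0.0345, Promotions 0.8338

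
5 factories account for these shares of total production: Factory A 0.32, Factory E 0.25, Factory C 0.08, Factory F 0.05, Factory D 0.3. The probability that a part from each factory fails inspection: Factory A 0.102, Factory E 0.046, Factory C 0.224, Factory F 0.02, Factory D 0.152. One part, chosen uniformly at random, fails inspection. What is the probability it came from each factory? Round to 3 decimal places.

Prior × likelihood for each hypothesis:
  Factory A: 0.32 × 0.102 = 0.03264
  Factory E: 0.25 × 0.046 = 0.0115
  Factory C: 0.08 × 0.224 = 0.01792
  Factory F: 0.05 × 0.02 = 0.001
  Factory D: 0.3 × 0.152 = 0.0456
Normalizing constant = 0.10866.
P(Factory A | nonconforming) = 0.03264/0.10866 ≈ 0.300
P(Factory E | nonconforming) = 0.0115/0.10866 ≈ 0.106
P(Factory C | nonconforming) = 0.01792/0.10866 ≈ 0.165
P(Factory F | nonconforming) = 0.001/0.10866 ≈ 0.009
P(Factory D | nonconforming) = 0.0456/0.10866 ≈ 0.420

Factory A 0.300, Factory E 0.106, Factory C 0.165, Factory F 0.009, Factory D 0.420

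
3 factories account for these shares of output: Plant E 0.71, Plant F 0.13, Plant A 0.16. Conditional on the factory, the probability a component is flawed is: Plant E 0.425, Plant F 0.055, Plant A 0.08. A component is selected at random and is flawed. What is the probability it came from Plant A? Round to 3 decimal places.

0.040

By Bayes' rule, posterior ∝ prior × likelihood:
  Plant E: 0.71 × 0.425 = 0.30175
  Plant F: 0.13 × 0.055 = 0.00715
  Plant A: 0.16 × 0.08 = 0.0128
Total = 0.3217.
P(Plant A | evidence) = 0.0128 / 0.3217 ≈ 0.040.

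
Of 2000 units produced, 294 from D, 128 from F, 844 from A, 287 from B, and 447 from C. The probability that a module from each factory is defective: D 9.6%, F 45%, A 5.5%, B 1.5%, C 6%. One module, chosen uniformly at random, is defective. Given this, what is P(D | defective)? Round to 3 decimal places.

0.173

Unnormalized posteriors (prior × likelihood):
  D: 0.147 × 0.096 = 0.014112
  F: 0.064 × 0.45 = 0.0288
  A: 0.422 × 0.055 = 0.02321
  B: 0.1435 × 0.015 = 0.0021525
  C: 0.2235 × 0.06 = 0.01341
Total = 0.0816845.
P(D | evidence) = 0.014112 / 0.0816845 ≈ 0.173.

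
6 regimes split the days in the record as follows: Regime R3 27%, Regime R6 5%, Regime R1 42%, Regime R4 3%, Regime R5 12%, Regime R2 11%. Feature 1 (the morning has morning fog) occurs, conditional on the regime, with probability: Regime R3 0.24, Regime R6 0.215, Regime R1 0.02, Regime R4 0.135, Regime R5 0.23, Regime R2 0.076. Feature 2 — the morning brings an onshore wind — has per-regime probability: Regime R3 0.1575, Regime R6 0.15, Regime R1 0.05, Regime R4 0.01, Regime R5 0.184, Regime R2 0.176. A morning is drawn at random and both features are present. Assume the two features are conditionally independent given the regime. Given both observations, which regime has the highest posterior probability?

Unnormalized posteriors (prior × likelihood):
  Regime R3: 0.27 × 0.24 × 0.1575 = 0.010206
  Regime R6: 0.05 × 0.215 × 0.15 = 0.0016125
  Regime R1: 0.42 × 0.02 × 0.05 = 0.00042
  Regime R4: 0.03 × 0.135 × 0.01 = 0.0000405
  Regime R5: 0.12 × 0.23 × 0.184 = 0.0050784
  Regime R2: 0.11 × 0.076 × 0.176 = 0.00147136
Normalizing constant = 0.01882876.
Largest term belongs to Regime R3, so Regime R3 is most probable.

Regime R3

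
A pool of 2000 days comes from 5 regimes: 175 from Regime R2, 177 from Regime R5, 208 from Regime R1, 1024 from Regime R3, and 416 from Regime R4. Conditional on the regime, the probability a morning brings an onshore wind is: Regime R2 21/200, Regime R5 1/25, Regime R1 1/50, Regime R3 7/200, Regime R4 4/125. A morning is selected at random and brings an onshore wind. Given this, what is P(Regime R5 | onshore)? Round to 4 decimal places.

0.0899

Compute prior × likelihood for every hypothesis:
  Regime R2: 0.0875 × 0.105 = 0.0091875
  Regime R5: 0.0885 × 0.04 = 0.00354
  Regime R1: 0.104 × 0.02 = 0.00208
  Regime R3: 0.512 × 0.035 = 0.01792
  Regime R4: 0.208 × 0.032 = 0.006656
Total = 0.0393835.
P(Regime R5 | evidence) = 0.00354 / 0.0393835 ≈ 0.0899.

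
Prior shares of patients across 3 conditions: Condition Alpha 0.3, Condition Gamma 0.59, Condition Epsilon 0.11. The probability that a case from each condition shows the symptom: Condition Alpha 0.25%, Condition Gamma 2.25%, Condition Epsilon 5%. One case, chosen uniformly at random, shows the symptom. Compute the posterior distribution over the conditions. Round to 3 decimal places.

Condition Alpha 0.038, Condition Gamma 0.680, Condition Epsilon 0.282

Prior × likelihood for each hypothesis:
  Condition Alpha: 0.3 × 0.0025 = 0.00075
  Condition Gamma: 0.59 × 0.0225 = 0.013275
  Condition Epsilon: 0.11 × 0.05 = 0.0055
Sum = 0.019525.
P(Condition Alpha | symptomatic) = 0.00075/0.019525 ≈ 0.038
P(Condition Gamma | symptomatic) = 0.013275/0.019525 ≈ 0.680
P(Condition Epsilon | symptomatic) = 0.0055/0.019525 ≈ 0.282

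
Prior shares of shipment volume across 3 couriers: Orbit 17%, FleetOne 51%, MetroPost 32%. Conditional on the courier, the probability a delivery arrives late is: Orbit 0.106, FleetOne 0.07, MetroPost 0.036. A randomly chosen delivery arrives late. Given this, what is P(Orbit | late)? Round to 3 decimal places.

0.276

Unnormalized posteriors (prior × likelihood):
  Orbit: 0.17 × 0.106 = 0.01802
  FleetOne: 0.51 × 0.07 = 0.0357
  MetroPost: 0.32 × 0.036 = 0.01152
Normalizing constant = 0.06524.
P(Orbit | evidence) = 0.01802 / 0.06524 ≈ 0.276.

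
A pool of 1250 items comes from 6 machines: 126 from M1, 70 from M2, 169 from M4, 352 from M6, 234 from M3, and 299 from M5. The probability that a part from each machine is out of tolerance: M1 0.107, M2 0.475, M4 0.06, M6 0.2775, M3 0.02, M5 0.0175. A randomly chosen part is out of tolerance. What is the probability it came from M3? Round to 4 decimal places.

0.0285

By Bayes' rule, posterior ∝ prior × likelihood:
  M1: 0.1008 × 0.107 = 0.0107856
  M2: 0.056 × 0.475 = 0.0266
  M4: 0.1352 × 0.06 = 0.008112
  M6: 0.2816 × 0.2775 = 0.078144
  M3: 0.1872 × 0.02 = 0.003744
  M5: 0.2392 × 0.0175 = 0.004186
Normalizing constant = 0.1315716.
P(M3 | evidence) = 0.003744 / 0.1315716 ≈ 0.0285.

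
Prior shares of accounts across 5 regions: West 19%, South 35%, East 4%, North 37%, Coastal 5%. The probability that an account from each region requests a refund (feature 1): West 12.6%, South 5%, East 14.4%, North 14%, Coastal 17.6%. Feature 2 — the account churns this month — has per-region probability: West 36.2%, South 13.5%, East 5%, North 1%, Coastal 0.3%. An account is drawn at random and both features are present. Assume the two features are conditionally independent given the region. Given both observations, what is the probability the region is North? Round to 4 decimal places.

0.0437

Compute prior × likelihood for every hypothesis:
  West: 0.19 × 0.126 × 0.362 = 0.00866628
  South: 0.35 × 0.05 × 0.135 = 0.0023625
  East: 0.04 × 0.144 × 0.05 = 0.000288
  North: 0.37 × 0.14 × 0.01 = 0.000518
  Coastal: 0.05 × 0.176 × 0.003 = 0.0000264
Normalizing constant = 0.01186118.
P(North | evidence) = 0.000518 / 0.01186118 ≈ 0.0437.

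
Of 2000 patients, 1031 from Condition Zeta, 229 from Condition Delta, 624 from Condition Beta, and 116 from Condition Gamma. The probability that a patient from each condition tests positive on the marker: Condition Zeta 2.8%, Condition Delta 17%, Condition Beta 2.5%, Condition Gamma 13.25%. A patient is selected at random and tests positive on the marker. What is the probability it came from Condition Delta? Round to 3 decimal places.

Compute prior × likelihood for every hypothesis:
  Condition Zeta: 0.5155 × 0.028 = 0.014434
  Condition Delta: 0.1145 × 0.17 = 0.019465
  Condition Beta: 0.312 × 0.025 = 0.0078
  Condition Gamma: 0.058 × 0.1325 = 0.007685
Normalizing constant = 0.049384.
P(Condition Delta | evidence) = 0.019465 / 0.049384 ≈ 0.394.

0.394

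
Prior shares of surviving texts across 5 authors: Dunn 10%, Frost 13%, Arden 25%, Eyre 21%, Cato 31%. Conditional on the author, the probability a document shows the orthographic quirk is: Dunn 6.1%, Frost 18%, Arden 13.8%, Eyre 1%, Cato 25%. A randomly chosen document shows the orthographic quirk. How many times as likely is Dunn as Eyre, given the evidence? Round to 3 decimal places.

2.905

Compute prior × likelihood for every hypothesis:
  Dunn: 0.1 × 0.061 = 0.0061
  Frost: 0.13 × 0.18 = 0.0234
  Arden: 0.25 × 0.138 = 0.0345
  Eyre: 0.21 × 0.01 = 0.0021
  Cato: 0.31 × 0.25 = 0.0775
Total = 0.1436.
The ratio is 0.0061 / 0.0021 (the normalizer cancels) = 2.905.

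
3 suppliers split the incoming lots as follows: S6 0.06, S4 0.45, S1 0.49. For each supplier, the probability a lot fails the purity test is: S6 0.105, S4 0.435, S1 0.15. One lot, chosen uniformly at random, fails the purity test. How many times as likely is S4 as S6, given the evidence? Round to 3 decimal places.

Unnormalized posteriors (prior × likelihood):
  S6: 0.06 × 0.105 = 0.0063
  S4: 0.45 × 0.435 = 0.19575
  S1: 0.49 × 0.15 = 0.0735
Sum = 0.27555.
The ratio is 0.19575 / 0.0063 (the normalizer cancels) = 31.071.

31.071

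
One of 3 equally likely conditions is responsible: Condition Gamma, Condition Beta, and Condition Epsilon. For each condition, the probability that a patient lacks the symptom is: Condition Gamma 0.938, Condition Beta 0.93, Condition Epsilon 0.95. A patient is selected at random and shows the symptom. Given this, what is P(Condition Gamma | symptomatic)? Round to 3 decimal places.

Taking complements, P(symptomatic | each) = Condition Gamma 0.062, Condition Beta 0.07, Condition Epsilon 0.05.
Since the prior is uniform, the posterior is proportional to the likelihood:
  Condition Gamma: 0.062
  Condition Beta: 0.07
  Condition Epsilon: 0.05
Normalizing constant = 0.182.
P(Condition Gamma | evidence) = 0.062 / 0.182 ≈ 0.341.

0.341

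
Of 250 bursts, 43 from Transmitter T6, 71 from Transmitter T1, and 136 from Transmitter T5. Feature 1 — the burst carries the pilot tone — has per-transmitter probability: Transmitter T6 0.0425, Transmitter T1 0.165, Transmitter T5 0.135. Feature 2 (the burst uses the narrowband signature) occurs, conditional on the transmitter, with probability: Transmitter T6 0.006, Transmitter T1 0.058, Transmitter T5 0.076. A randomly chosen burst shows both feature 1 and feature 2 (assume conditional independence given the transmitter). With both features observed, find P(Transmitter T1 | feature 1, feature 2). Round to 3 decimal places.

0.326

Compute prior × likelihood for every hypothesis:
  Transmitter T6: 0.172 × 0.0425 × 0.006 = 0.00004386
  Transmitter T1: 0.284 × 0.165 × 0.058 = 0.00271788
  Transmitter T5: 0.544 × 0.135 × 0.076 = 0.00558144
Normalizing constant = 0.00834318.
P(Transmitter T1 | evidence) = 0.00271788 / 0.00834318 ≈ 0.326.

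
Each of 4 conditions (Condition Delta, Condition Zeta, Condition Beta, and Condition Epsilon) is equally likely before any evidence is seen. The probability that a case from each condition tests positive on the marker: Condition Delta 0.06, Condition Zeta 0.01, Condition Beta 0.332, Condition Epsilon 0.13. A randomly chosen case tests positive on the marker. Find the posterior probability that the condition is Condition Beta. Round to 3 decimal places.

0.624

With a uniform prior (1/4 each), posterior ∝ likelihood:
  Condition Delta: 0.06
  Condition Zeta: 0.01
  Condition Beta: 0.332
  Condition Epsilon: 0.13
Total = 0.532.
P(Condition Beta | evidence) = 0.332 / 0.532 ≈ 0.624.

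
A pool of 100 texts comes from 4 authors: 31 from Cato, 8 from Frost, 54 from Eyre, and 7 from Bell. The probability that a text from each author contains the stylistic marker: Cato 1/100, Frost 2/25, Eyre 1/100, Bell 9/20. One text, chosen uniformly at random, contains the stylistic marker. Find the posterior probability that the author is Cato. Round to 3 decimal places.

0.067

Compute prior × likelihood for every hypothesis:
  Cato: 0.31 × 0.01 = 0.0031
  Frost: 0.08 × 0.08 = 0.0064
  Eyre: 0.54 × 0.01 = 0.0054
  Bell: 0.07 × 0.45 = 0.0315
Total = 0.0464.
P(Cato | evidence) = 0.0031 / 0.0464 ≈ 0.067.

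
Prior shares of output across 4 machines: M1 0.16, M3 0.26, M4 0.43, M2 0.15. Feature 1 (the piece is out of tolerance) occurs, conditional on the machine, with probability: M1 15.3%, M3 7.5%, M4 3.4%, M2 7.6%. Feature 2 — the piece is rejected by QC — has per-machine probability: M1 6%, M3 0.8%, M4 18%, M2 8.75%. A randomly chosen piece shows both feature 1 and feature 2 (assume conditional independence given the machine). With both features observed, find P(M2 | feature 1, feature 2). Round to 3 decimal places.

0.190

Prior × likelihood for each hypothesis:
  M1: 0.16 × 0.153 × 0.06 = 0.0014688
  M3: 0.26 × 0.075 × 0.008 = 0.000156
  M4: 0.43 × 0.034 × 0.18 = 0.0026316
  M2: 0.15 × 0.076 × 0.0875 = 0.0009975
Total = 0.0052539.
P(M2 | evidence) = 0.0009975 / 0.0052539 ≈ 0.190.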